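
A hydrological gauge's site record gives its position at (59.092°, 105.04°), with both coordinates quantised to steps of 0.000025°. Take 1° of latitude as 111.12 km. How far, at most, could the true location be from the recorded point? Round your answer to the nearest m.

With a 0.000025° grid the true value lies within half a step, ±0.000025°/2 = ±1.25e-05°, of the stored one.
Latitude error → 1.25e-05 × 111120 = 1.389 m along the meridian.
E–W at 59.092°: 1.25e-05° × 111120 × cos 59.092° = 1.25e-05 × 111120 × 0.5137 ≈ 0.713475 m.
Combining orthogonally: (1.389² + 0.713475²)^½ ≈ 1.56153 m.

2 m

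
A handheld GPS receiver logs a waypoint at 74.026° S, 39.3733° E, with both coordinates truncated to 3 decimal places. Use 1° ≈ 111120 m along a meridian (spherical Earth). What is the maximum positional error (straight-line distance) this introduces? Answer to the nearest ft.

Truncating at 3 decimal places can drop up to a full unit in the last place, so each coordinate may be off by as much as 0.001°.
North–south component: 0.001° × 111120 = 111.12 m.
E–W at 74.026°: 0.001° × 111120 × cos 74.026° = 0.001 × 111120 × 0.2752 ≈ 30.5803 m.
Worst case both components are at the extreme and orthogonal: √(111.12² + 30.5803²) ≈ 115.251 m.
In feet: 115.251 m ÷ 0.3048 ≈ 378.12 ft.

378 ft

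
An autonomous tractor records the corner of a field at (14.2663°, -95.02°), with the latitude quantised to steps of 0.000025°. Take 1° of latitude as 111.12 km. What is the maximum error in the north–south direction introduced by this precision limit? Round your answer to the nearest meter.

With a 0.000025° grid the true value lies within half a step, ±0.000025°/2 = ±1.25e-05°, of the stored one.
North–south distance: 1.25e-05° × 111120 m/° = 1.389 m.

1 meters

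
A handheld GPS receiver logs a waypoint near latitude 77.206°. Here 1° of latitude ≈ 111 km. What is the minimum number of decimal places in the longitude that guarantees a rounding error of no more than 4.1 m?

At 77.206° one degree of longitude covers 111000 × cos 77.206° ≈ 111000 × 0.2214 ≈ 24580.5 m.
N decimal places → at most half a unit in the last place, 0.5 × 10⁻ᴺ° = 24580.5/2 × 10⁻ᴺ m.
Need 0.5 × 24580.5 × 10⁻ᴺ ≤ 4.1 → 10⁻ᴺ ≤ 3.336e-04, so N ≥ 3.48.
At 3 places the error can reach 12.3 m, but 4 places keeps it to 1.23 m.

4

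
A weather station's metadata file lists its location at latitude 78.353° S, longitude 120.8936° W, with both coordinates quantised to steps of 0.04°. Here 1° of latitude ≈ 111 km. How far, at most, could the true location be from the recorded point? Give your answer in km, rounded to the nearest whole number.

With a 0.04° grid the true value lies within half a step, ±0.04°/2 = ±0.02°, of the stored one.
N–S: 0.02° × 111000 m/° = 2220 m.
East–west component at 78.353°: 0.02° × 111000 × cos 78.353° ≈ 0.02 × 22408.8 ≈ 448.177 m.
Worst case both components are at the extreme and orthogonal: √(2220² + 448.177²) ≈ 2264.79 m.
That is 2264.79 m = 2.2648 km.

2 km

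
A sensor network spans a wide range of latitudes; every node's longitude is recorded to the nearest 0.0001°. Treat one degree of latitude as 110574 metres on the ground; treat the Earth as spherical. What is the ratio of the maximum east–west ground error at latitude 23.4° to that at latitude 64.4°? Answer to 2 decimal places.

Rounding to 4 decimal places leaves the longitude within ±5e-05° of the true value.
Error at 23.4° = 5e-05° × 110574 × cos 23.4° ≈ 5.5287 × 0.9178 = 5.074 m.
At 64.4°: 5e-05° × 110574 × cos 64.4° = 5e-05 × 110574 × 0.4321 ≈ 2.3889 m.
The ratio reduces to cos 23.4° / cos 64.4° = 0.9178/0.4321 ≈ 2.1240.

2.12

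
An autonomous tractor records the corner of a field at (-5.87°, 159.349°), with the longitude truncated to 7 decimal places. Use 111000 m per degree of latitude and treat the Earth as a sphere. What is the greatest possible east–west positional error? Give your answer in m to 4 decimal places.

0.0110 m

Truncating at 7 decimal places can drop up to a full unit in the last place, so the longitude may be off by as much as 1e-07°.
One degree of longitude at 5.87° is 111000 × cos 5.87° ≈ 111000 × 0.9948 = 110418 m.
So at most 1e-07° × 110418 ≈ 0.0110418 m east–west.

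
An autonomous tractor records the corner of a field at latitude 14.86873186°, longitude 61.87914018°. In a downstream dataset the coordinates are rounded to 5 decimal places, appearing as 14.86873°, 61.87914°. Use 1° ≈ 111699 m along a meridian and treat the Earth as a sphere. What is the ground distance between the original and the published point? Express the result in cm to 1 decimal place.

Δlat = 14.86873186 − 14.86873 = +0.00000186°; Δlon = 61.87914018 − 61.87914 = +0.00000018°.
North–south shift: 0.00000186 × 111699 = 0.20776 m.
E–W at 14.8687°: 0.00000018° × 111699 × cos 14.8687° = 0.00000018 × 111699 × 0.9665 ≈ 0.0194326 m.
Distance: √(0.20776² + 0.0194326²) ≈ 0.208667 m.
That is 0.208667 m = 20.867 cm.

20.9 cm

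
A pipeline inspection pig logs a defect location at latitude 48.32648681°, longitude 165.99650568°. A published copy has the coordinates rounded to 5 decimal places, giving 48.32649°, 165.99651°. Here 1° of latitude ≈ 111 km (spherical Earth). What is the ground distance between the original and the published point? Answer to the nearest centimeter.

Δlat = 48.32648681 − 48.32649 = -0.00000319°; Δlon = 165.99650568 − 165.99651 = -0.00000432°.
N–S: -0.00000319° × 111000 m/° = -0.35409 m.
East–west at this latitude: -0.00000432° × 111000 × cos 48.3265° ≈ -0.00000432 × 73802.2 = -0.318826 m.
Distance: √(0.35409² + 0.318826²) ≈ 0.476476 m.
That is 0.476476 m = 47.648 cm.

48 centimeters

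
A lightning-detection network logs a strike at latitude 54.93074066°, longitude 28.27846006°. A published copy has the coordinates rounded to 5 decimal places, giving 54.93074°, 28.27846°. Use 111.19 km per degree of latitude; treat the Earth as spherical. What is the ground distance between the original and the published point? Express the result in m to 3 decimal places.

Δlat = 54.93074066 − 54.93074 = +0.00000066°; Δlon = 28.27846006 − 28.27846 = +0.00000006°.
North–south shift: 0.00000066 × 111190 = 0.0733854 m.
East–west at this latitude: 0.00000006° × 111190 × cos 54.9307° ≈ 0.00000006 × 63886 = 0.00383316 m.
Distance: √(0.0733854² + 0.00383316²) ≈ 0.0734854 m.

0.073 m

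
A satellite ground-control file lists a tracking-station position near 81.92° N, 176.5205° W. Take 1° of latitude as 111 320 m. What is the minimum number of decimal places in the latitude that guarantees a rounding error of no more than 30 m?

4 decimal places

One degree of latitude covers 111320 m.
Rounding to N decimal places gives at most 0.5 × 10⁻ᴺ degrees of error, i.e. 0.5 × 10⁻ᴺ × 111320 m.
Setting 55660 × 10⁻ᴺ ≤ 30 gives 10ᴺ ≥ 1855, i.e. N ≥ 3.27.
N = 3 would give 55.7 m (too coarse); N = 4 gives 5.57 m ≤ 30 m.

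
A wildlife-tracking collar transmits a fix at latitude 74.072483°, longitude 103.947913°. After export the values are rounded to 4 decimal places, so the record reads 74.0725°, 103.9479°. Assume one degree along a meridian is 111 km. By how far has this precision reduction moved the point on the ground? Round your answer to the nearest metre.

Δlat = 74.072483 − 74.0725 = -0.000017°; Δlon = 103.947913 − 103.9479 = +0.000013°.
N–S: -0.000017° × 111000 m/° = -1.887 m.
East–west at this latitude: 0.000013° × 111000 × cos 74.0725° ≈ 0.000013 × 30460.7 = 0.395989 m.
Hypotenuse of the two orthogonal shifts: √(1.887² + 0.395989²) = 1.9281 m.

2 metres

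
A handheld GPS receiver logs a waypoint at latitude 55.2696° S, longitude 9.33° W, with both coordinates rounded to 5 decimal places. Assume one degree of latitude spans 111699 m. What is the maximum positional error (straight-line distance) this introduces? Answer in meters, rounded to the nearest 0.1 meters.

Rounding to 5 decimal places leaves each coordinate within ±5e-06° of the true value.
Latitude error → 5e-06 × 111699 = 0.558495 m along the meridian.
E–W at 55.2696°: 5e-06° × 111699 × cos 55.2696° = 5e-06 × 111699 × 0.5697 ≈ 0.318183 m.
Combining orthogonally: (0.558495² + 0.318183²)^½ ≈ 0.642773 m.

0.6 meters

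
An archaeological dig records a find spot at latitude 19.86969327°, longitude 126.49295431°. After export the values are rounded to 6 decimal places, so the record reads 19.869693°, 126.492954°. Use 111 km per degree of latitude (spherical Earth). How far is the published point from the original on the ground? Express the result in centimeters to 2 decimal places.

4.41 centimeters

The latitude changed by +0.00000027° and the longitude by +0.00000031°.
N–S: 0.00000027° × 111000 m/° = 0.02997 m.
East–west at this latitude: 0.00000031° × 111000 × cos 19.8697° ≈ 0.00000031 × 104392 = 0.0323615 m.
Hypotenuse of the two orthogonal shifts: √(0.02997² + 0.0323615²) = 0.0441075 m.
That is 0.0441075 m = 4.4107 cm.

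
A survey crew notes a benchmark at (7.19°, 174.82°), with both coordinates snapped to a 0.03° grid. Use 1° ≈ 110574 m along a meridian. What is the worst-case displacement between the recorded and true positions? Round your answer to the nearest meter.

With a 0.03° grid the true value lies within half a step, ±0.03°/2 = ±0.015°, of the stored one.
N–S: 0.015° × 110574 m/° = 1658.61 m.
East–west component at 7.19°: 0.015° × 110574 × cos 7.19° ≈ 0.015 × 109705 ≈ 1645.57 m.
Worst case both components are at the extreme and orthogonal: √(1658.61² + 1645.57²) ≈ 2336.42 m.

2336 meters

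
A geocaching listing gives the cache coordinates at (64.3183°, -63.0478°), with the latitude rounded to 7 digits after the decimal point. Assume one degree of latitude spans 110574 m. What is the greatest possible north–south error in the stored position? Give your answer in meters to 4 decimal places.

Rounding to 7 decimal places leaves the latitude within ±5e-08° of the true value.
Along the meridian that is 5e-08° × 110574 m/° = 0.0055287 m.

0.0055 meters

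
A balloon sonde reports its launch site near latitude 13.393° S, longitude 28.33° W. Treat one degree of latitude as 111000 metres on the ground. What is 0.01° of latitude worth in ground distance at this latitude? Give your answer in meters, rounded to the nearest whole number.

Along a meridian 0.01° is 0.01 × 111000 = 1110 m.

1110 meters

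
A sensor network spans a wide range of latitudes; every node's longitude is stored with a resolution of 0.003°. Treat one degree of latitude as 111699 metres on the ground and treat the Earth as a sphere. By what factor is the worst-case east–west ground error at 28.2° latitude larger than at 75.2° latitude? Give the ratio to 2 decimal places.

3.45

With a 0.003° grid the true value lies within half a step, ±0.003°/2 = ±0.0015°, of the stored one.
At 28.2°: 0.0015° × 111699 × cos 28.2° = 0.0015 × 111699 × 0.8813 ≈ 147.66 m.
At 75.2°: 0.0015° × 111699 × cos 75.2° = 0.0015 × 111699 × 0.2554 ≈ 42.8 m.
The ratio reduces to cos 28.2° / cos 75.2° = 0.8813/0.2554 ≈ 3.4501.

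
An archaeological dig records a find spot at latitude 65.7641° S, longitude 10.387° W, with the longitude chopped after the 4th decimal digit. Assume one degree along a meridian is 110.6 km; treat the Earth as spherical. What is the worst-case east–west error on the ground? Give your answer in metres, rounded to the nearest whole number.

Truncating at 4 decimal places can drop up to a full unit in the last place, so the longitude may be off by as much as 0.0001°.
At latitude 65.7641° a degree of longitude spans 110600 m × cos 65.7641° = 110600 × 0.4105 ≈ 45400.7 m.
Maximum E–W displacement: 0.0001 × 45400.7 = 4.54007 m.

5 metres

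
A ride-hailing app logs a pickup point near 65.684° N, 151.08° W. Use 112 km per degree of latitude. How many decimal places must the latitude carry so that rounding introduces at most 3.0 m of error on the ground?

5 decimal places

One degree of latitude covers 112000 m.
Rounding to N decimal places gives at most 0.5 × 10⁻ᴺ degrees of error, i.e. 0.5 × 10⁻ᴺ × 112000 m.
Setting 56000 × 10⁻ᴺ ≤ 3.0 gives 10ᴺ ≥ 1.867e+04, i.e. N ≥ 4.27.
N = 4 would give 5.6 m (too coarse); N = 5 gives 0.56 m ≤ 3.0 m.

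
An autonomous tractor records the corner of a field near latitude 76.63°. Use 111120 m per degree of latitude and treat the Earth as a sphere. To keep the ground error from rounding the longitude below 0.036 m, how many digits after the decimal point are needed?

At 76.63° one degree of longitude covers 111120 × cos 76.63° ≈ 111120 × 0.2312 ≈ 25695.2 m.
With N decimal places the half-ulp bound is 0.5·10⁻ᴺ°, or 0.5·10⁻ᴺ × 25695.2 m on the ground.
Need 0.5 × 25695.2 × 10⁻ᴺ ≤ 0.036 → 10⁻ᴺ ≤ 2.802e-06, so N ≥ 5.55.
At 5 places the error can reach 0.128 m, but 6 places keeps it to 0.0128 m.

6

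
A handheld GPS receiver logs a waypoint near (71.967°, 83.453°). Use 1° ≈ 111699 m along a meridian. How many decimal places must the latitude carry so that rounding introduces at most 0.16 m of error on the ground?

One degree of latitude covers 111699 m.
With N decimal places the half-ulp bound is 0.5·10⁻ᴺ°, or 0.5·10⁻ᴺ × 111699 m on the ground.
Setting 55849.5 × 10⁻ᴺ ≤ 0.16 gives 10ᴺ ≥ 3.491e+05, i.e. N ≥ 5.54.
So 6 decimal places suffice (0.0558 m); 5 would allow up to 0.558 m.

6 decimal places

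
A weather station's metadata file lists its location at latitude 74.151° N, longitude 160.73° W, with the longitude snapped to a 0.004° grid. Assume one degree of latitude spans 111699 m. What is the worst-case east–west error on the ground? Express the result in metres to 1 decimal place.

With a 0.004° grid the true value lies within half a step, ±0.004°/2 = ±0.002°, of the stored one.
At latitude 74.151° a degree of longitude spans 111699 m × cos 74.151° = 111699 × 0.2731 ≈ 30505.3 m.
Maximum E–W displacement: 0.002 × 30505.3 = 61.0107 m.

61.0 metres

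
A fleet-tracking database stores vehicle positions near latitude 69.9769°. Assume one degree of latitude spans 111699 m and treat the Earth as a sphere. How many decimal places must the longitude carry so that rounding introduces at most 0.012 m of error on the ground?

7 decimal places

At 69.9769° one degree of longitude covers 111699 × cos 69.9769° ≈ 111699 × 0.3424 ≈ 38245.6 m.
Rounding to N decimal places gives at most 0.5 × 10⁻ᴺ degrees of error, i.e. 0.5 × 10⁻ᴺ × 38245.6 m.
Setting 19122.8 × 10⁻ᴺ ≤ 0.012 gives 10ᴺ ≥ 1.594e+06, i.e. N ≥ 6.20.
N = 6 would give 0.0191 m (too coarse); N = 7 gives 0.00191 m ≤ 0.012 m.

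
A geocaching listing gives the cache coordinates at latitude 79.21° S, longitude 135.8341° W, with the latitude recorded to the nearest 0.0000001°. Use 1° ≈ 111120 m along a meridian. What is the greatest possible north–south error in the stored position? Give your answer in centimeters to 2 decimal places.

Rounding to 7 decimal places leaves the latitude within ±5e-08° of the true value.
Along the meridian that is 5e-08° × 111120 m/° = 0.005556 m.
That is 0.005556 m = 0.5556 cm.

0.56 centimeters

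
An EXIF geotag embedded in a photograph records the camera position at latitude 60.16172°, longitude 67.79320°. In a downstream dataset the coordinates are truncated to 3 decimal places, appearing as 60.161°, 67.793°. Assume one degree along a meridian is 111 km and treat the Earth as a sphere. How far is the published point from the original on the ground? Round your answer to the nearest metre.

81 metres

Δlat = 60.16172 − 60.161 = +0.00072°; Δlon = 67.79320 − 67.793 = +0.00020°.
North–south shift: 0.00072 × 111000 = 79.92 m.
East–west at this latitude: 0.00020° × 111000 × cos 60.161° ≈ 0.00020 × 55229.7 = 11.0459 m.
Hypotenuse of the two orthogonal shifts: √(79.92² + 11.0459²) = 80.6797 m.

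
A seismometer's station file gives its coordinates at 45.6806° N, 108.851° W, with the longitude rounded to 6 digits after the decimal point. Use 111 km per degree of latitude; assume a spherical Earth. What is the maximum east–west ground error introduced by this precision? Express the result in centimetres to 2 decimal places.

Rounding to 6 decimal places leaves the longitude within ±5e-07° of the true value.
One degree of longitude at 45.6806° is 111000 × cos 45.6806° ≈ 111000 × 0.6987 = 77551 m.
Maximum E–W displacement: 5e-07 × 77551 = 0.0387755 m.
That is 0.0387755 m = 3.8775 cm.

3.88 centimetres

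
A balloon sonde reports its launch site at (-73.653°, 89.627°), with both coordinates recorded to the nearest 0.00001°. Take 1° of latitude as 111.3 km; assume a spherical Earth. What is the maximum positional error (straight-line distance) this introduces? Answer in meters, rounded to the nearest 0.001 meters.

Rounding to 5 decimal places leaves each coordinate within ±5e-06° of the true value.
Latitude error → 5e-06 × 111300 = 0.5565 m along the meridian.
Longitude error → 5e-06 × 111300 × cos 73.653° = 5e-06 × 111300 × 0.2815 ≈ 0.156629 m.
The two errors are perpendicular, so the maximum displacement is √(0.5565² + 0.156629²) ≈ 0.578122 m.

0.578 meters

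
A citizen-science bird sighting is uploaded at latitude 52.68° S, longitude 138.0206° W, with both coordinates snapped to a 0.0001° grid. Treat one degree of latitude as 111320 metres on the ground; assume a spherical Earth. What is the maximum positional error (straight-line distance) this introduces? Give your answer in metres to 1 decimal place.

With a 0.0001° grid the true value lies within half a step, ±0.0001°/2 = ±5e-05°, of the stored one.
N–S: 5e-05° × 111320 m/° = 5.566 m.
E–W at 52.68°: 5e-05° × 111320 × cos 52.68° = 5e-05 × 111320 × 0.6063 ≈ 3.37448 m.
Worst case both components are at the extreme and orthogonal: √(5.566² + 3.37448²) ≈ 6.50903 m.

6.5 metres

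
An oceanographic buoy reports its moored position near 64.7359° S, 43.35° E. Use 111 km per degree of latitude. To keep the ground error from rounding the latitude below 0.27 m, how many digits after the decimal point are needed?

One degree of latitude covers 111000 m.
With N decimal places the half-ulp bound is 0.5·10⁻ᴺ°, or 0.5·10⁻ᴺ × 111000 m on the ground.
Setting 55500 × 10⁻ᴺ ≤ 0.27 gives 10ᴺ ≥ 2.056e+05, i.e. N ≥ 5.31.
N = 5 would give 0.555 m (too coarse); N = 6 gives 0.0555 m ≤ 0.27 m.

6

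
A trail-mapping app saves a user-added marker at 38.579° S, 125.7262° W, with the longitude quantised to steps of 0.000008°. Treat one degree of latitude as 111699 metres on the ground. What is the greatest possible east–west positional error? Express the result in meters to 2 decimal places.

0.35 meters

With a 0.000008° grid the true value lies within half a step, ±0.000008°/2 = ±4e-06°, of the stored one.
At latitude 38.579° a degree of longitude spans 111699 m × cos 38.579° = 111699 × 0.7817 ≈ 87320.6 m.
East–west error: 4e-06° × 87320.6 m/° ≈ 0.349282 m.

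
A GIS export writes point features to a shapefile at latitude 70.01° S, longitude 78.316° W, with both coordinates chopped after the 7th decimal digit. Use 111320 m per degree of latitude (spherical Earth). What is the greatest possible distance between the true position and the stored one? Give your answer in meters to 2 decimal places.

Truncating at 7 decimal places can drop up to a full unit in the last place, so each coordinate may be off by as much as 1e-07°.
North–south component: 1e-07° × 111320 = 0.011132 m.
Longitude error → 1e-07 × 111320 × cos 70.01° = 1e-07 × 111320 × 0.3419 ≈ 0.00380554 m.
The two errors are perpendicular, so the maximum displacement is √(0.011132² + 0.00380554²) ≈ 0.0117645 m.

0.01 meters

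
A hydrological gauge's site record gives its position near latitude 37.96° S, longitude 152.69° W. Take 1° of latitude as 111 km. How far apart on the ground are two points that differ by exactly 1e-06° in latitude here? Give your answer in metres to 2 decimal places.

0.11 metres

1e-06° × 111000 m/° = 0.111 m.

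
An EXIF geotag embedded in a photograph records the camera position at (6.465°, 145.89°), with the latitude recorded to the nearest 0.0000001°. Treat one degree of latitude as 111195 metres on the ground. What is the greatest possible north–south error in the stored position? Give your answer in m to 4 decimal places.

0.0056 m

Rounding to 7 decimal places leaves the latitude within ±5e-08° of the true value.
North–south distance: 5e-08° × 111195 m/° = 0.00555975 m.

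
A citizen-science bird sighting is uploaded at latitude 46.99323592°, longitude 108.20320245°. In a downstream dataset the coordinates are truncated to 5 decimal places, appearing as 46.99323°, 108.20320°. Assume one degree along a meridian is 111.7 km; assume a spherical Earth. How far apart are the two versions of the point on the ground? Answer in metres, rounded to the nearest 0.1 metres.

0.7 metres

Δlat = 46.99323592 − 46.99323 = +0.00000592°; Δlon = 108.20320245 − 108.20320 = +0.00000245°.
North–south shift: 0.00000592 × 111700 = 0.661264 m.
East–west at this latitude: 0.00000245° × 111700 × cos 46.9932° ≈ 0.00000245 × 76188.9 = 0.186663 m.
Hypotenuse of the two orthogonal shifts: √(0.661264² + 0.186663²) = 0.687105 m.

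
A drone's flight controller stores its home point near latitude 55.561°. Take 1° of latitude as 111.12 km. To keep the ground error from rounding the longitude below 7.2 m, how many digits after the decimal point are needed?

At 55.561° one degree of longitude covers 111120 × cos 55.561° ≈ 111120 × 0.5655 ≈ 62841.5 m.
Rounding to N decimal places gives at most 0.5 × 10⁻ᴺ degrees of error, i.e. 0.5 × 10⁻ᴺ × 62841.5 m.
Need 0.5 × 62841.5 × 10⁻ᴺ ≤ 7.2 → 10⁻ᴺ ≤ 2.291e-04, so N ≥ 3.64.
So 4 decimal places suffice (3.14 m); 3 would allow up to 31.4 m.

4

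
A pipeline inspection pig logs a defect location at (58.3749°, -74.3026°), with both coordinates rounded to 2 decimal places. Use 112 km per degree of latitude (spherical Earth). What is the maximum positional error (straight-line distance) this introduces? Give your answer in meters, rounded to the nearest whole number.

Rounding to 2 decimal places leaves each coordinate within ±0.005° of the true value.
Latitude error → 0.005 × 112000 = 560 m along the meridian.
Longitude error → 0.005 × 112000 × cos 58.3749° = 0.005 × 112000 × 0.5244 ≈ 293.641 m.
The two errors are perpendicular, so the maximum displacement is √(560² + 293.641²) ≈ 632.317 m.

632 meters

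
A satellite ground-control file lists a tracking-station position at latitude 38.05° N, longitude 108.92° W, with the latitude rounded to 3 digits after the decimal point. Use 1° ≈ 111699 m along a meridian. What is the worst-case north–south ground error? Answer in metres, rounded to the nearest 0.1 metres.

Rounding to 3 decimal places leaves the latitude within ±0.0005° of the true value.
North–south distance: 0.0005° × 111699 m/° = 55.8495 m.

55.8 metres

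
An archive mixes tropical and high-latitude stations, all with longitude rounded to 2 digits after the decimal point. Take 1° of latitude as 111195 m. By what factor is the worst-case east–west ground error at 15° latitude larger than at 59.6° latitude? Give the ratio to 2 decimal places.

1.91

Rounding to 2 decimal places leaves the longitude within ±0.005° of the true value.
Error at 15° = 0.005° × 111195 × cos 15° ≈ 555.98 × 0.9659 = 537.03 m.
Error at 59.6° = 0.005° × 111195 × cos 59.6° ≈ 555.98 × 0.5060 = 281.34 m.
The ratio reduces to cos 15° / cos 59.6° = 0.9659/0.5060 ≈ 1.9088.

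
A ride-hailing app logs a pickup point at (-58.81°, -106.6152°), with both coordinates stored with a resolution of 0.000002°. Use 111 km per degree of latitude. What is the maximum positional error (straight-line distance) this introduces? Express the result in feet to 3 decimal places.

0.410 feet

With a 0.000002° grid the true value lies within half a step, ±0.000002°/2 = ±1e-06°, of the stored one.
Latitude error → 1e-06 × 111000 = 0.111 m along the meridian.
Longitude error → 1e-06 × 111000 × cos 58.81° = 1e-06 × 111000 × 0.5179 ≈ 0.0574844 m.
The two errors are perpendicular, so the maximum displacement is √(0.111² + 0.0574844²) ≈ 0.125002 m.
In feet: 0.125002 m ÷ 0.3048 ≈ 0.41011 ft.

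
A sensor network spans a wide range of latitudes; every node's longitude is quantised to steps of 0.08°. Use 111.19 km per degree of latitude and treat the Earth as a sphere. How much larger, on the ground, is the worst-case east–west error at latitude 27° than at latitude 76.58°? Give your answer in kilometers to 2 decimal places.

With a 0.08° grid the true value lies within half a step, ±0.08°/2 = ±0.04°, of the stored one.
Error at 27° = 0.04° × 111190 × cos 27° ≈ 4447.6 × 0.8910 = 3962.8 m.
At 76.58°: 0.04° × 111190 × cos 76.58° = 0.04 × 111190 × 0.2321 ≈ 1032.2 m.
Difference: 3962.8 − 1032.2 = 2930.6 m.
That is 2930.61 m = 2.9306 km.

2.93 kilometers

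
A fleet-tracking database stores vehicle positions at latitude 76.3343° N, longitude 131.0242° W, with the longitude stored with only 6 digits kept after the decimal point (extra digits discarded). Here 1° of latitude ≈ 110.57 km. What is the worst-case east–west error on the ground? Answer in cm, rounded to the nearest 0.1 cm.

2.6 cm

Truncating at 6 decimal places can drop up to a full unit in the last place, so the longitude may be off by as much as 1e-06°.
Parallels shrink by cos φ, so at 76.3343° a degree of longitude is 110570 × 0.2363 ≈ 26122.9 m.
Maximum E–W displacement: 1e-06 × 26122.9 = 0.0261229 m.
That is 0.0261229 m = 2.6123 cm.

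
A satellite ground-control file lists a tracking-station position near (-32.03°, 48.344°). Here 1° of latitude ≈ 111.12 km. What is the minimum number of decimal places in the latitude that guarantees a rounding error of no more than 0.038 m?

7 decimal places

One degree of latitude covers 111120 m.
Rounding to N decimal places gives at most 0.5 × 10⁻ᴺ degrees of error, i.e. 0.5 × 10⁻ᴺ × 111120 m.
Setting 55560 × 10⁻ᴺ ≤ 0.038 gives 10ᴺ ≥ 1.462e+06, i.e. N ≥ 6.16.
At 6 places the error can reach 0.0556 m, but 7 places keeps it to 0.00556 m.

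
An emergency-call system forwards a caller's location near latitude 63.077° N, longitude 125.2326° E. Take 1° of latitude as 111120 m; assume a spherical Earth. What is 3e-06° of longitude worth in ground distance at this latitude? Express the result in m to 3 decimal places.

One degree of longitude here spans 111120 × cos 63.077° = 111120 × 0.4528 ≈ 50314.3 m; 3e-06° of that is 0.150943 m.

0.151 m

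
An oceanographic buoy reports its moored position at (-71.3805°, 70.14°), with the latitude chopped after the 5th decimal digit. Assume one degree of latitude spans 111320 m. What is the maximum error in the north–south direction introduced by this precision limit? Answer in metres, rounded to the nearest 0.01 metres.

1.11 metres

Truncating at 5 decimal places can drop up to a full unit in the last place, so the latitude may be off by as much as 1e-05°.
So the N–S error is at most 1e-05 × 111320 = 1.1132 m.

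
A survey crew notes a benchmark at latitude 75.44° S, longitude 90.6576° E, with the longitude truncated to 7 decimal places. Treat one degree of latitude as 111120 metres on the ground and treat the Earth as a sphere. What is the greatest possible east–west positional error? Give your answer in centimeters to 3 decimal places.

Truncating at 7 decimal places can drop up to a full unit in the last place, so the longitude may be off by as much as 1e-07°.
One degree of longitude at 75.44° is 111120 × cos 75.44° ≈ 111120 × 0.2514 = 27934.9 m.
East–west error: 1e-07° × 27934.9 m/° ≈ 0.00279349 m.
That is 0.00279349 m = 0.27935 cm.

0.279 centimeters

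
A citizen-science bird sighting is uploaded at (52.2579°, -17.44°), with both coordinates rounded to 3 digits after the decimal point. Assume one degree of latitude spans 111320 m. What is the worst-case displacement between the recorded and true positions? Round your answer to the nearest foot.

Rounding to 3 decimal places leaves each coordinate within ±0.0005° of the true value.
North–south component: 0.0005° × 111320 = 55.66 m.
Longitude error → 0.0005 × 111320 × cos 52.2579° = 0.0005 × 111320 × 0.6121 ≈ 34.0699 m.
Worst case both components are at the extreme and orthogonal: √(55.66² + 34.0699²) ≈ 65.2595 m.
In feet: 65.2595 m ÷ 0.3048 ≈ 214.11 ft.

214 feet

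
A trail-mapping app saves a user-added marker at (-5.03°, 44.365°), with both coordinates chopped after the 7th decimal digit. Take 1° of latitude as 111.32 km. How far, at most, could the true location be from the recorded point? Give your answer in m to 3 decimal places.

0.016 m

Truncating at 7 decimal places can drop up to a full unit in the last place, so each coordinate may be off by as much as 1e-07°.
Latitude error → 1e-07 × 111320 = 0.011132 m along the meridian.
East–west component at 5.03°: 1e-07° × 111320 × cos 5.03° ≈ 1e-07 × 110891 ≈ 0.0110891 m.
The two errors are perpendicular, so the maximum displacement is √(0.011132² + 0.0110891²) ≈ 0.0157127 m.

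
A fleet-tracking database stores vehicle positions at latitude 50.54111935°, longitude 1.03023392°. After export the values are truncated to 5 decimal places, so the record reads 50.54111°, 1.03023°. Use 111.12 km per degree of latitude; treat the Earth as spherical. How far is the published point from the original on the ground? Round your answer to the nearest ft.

The latitude changed by +0.00000935° and the longitude by +0.00000392°.
N–S: 0.00000935° × 111120 m/° = 1.03897 m.
E–W at 50.5411°: 0.00000392° × 111120 × cos 50.5411° = 0.00000392 × 111120 × 0.6355 ≈ 0.276828 m.
Combined displacement = (1.03897² + 0.276828²)^½ ≈ 1.07522 m.
In feet: 1.07522 m ÷ 0.3048 ≈ 3.5276 ft.

4 ft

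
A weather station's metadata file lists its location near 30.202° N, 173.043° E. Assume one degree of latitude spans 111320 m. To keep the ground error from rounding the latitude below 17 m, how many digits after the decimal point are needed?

4 decimal places

One degree of latitude covers 111320 m.
Rounding to N decimal places gives at most 0.5 × 10⁻ᴺ degrees of error, i.e. 0.5 × 10⁻ᴺ × 111320 m.
Setting 55660 × 10⁻ᴺ ≤ 17 gives 10ᴺ ≥ 3274, i.e. N ≥ 3.52.
So 4 decimal places suffice (5.57 m); 3 would allow up to 55.7 m.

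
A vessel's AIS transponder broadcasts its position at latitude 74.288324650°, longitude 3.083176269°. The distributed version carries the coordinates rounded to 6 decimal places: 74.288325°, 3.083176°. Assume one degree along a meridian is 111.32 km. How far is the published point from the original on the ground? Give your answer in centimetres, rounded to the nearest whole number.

4 centimetres

The latitude changed by -0.000000350° and the longitude by +0.000000269°.
North–south shift: -0.000000350 × 111320 = -0.038962 m.
E–W at 74.2883°: 0.000000269° × 111320 × cos 74.2883° = 0.000000269 × 111320 × 0.2708 ≈ 0.00810903 m.
Distance: √(0.038962² + 0.00810903²) ≈ 0.0397969 m.
That is 0.0397969 m = 3.9797 cm.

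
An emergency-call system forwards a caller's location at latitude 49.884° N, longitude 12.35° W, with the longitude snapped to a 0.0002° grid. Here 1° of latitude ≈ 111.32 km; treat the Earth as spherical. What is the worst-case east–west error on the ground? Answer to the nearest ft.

24 ft

With a 0.0002° grid the true value lies within half a step, ±0.0002°/2 = ±0.0001°, of the stored one.
Parallels shrink by cos φ, so at 49.884° a degree of longitude is 111320 × 0.6443 ≈ 71727.6 m.
East–west error: 0.0001° × 71727.6 m/° ≈ 7.17276 m.
Converting: 7.17276 m × 3.2808 ft/m ≈ 23.533 ft.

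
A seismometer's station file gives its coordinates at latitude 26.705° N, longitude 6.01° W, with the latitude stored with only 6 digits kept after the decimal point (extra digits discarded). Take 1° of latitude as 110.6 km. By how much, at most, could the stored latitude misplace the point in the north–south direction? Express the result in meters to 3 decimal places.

0.111 meters

Truncating at 6 decimal places can drop up to a full unit in the last place, so the latitude may be off by as much as 1e-06°.
So the N–S error is at most 1e-06 × 110600 = 0.1106 m.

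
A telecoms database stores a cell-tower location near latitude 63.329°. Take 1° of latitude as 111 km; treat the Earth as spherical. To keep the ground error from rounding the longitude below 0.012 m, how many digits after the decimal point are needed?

7

At 63.329° one degree of longitude covers 111000 × cos 63.329° ≈ 111000 × 0.4489 ≈ 49824.2 m.
With N decimal places the half-ulp bound is 0.5·10⁻ᴺ°, or 0.5·10⁻ᴺ × 49824.2 m on the ground.
Setting 24912.1 × 10⁻ᴺ ≤ 0.012 gives 10ᴺ ≥ 2.076e+06, i.e. N ≥ 6.32.
So 7 decimal places suffice (0.00249 m); 6 would allow up to 0.0249 m.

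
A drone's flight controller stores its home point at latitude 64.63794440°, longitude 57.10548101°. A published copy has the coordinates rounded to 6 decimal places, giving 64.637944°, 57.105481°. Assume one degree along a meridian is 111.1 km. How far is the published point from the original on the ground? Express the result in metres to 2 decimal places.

The latitude changed by +0.00000040° and the longitude by +0.00000001°.
N–S: 0.00000040° × 111100 m/° = 0.04444 m.
E–W at 64.6379°: 0.00000001° × 111100 × cos 64.6379° = 0.00000001 × 111100 × 0.4283 ≈ 0.000475882 m.
Distance: √(0.04444² + 0.000475882²) ≈ 0.0444425 m.

0.04 metres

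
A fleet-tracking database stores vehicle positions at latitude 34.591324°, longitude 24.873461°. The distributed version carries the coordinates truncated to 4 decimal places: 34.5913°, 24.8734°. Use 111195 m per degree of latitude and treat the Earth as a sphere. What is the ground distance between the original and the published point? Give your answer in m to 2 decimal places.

6.19 m

The latitude changed by +0.000024° and the longitude by +0.000061°.
North–south shift: 0.000024 × 111195 = 2.66868 m.
East–west at this latitude: 0.000061° × 111195 × cos 34.5913° ≈ 0.000061 × 91538.2 = 5.58383 m.
Distance: √(2.66868² + 5.58383²) ≈ 6.18878 m.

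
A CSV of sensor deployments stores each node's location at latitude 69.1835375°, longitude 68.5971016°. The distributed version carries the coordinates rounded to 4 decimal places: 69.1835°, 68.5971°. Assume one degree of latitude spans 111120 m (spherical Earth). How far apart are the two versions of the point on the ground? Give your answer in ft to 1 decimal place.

Δlat = 69.1835375 − 69.1835 = +0.0000375°; Δlon = 68.5971016 − 68.5971 = +0.0000016°.
North–south shift: 0.0000375 × 111120 = 4.167 m.
E–W at 69.1835°: 0.0000016° × 111120 × cos 69.1835° = 0.0000016 × 111120 × 0.3554 ≈ 0.063183 m.
Distance: √(4.167² + 0.063183²) ≈ 4.16748 m.
In feet: 4.16748 m ÷ 0.3048 ≈ 13.673 ft.

13.7 ft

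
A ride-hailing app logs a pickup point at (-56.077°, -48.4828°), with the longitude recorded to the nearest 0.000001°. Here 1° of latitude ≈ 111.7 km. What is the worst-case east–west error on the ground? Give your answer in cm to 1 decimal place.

Rounding to 6 decimal places leaves the longitude within ±5e-07° of the true value.
One degree of longitude at 56.077° is 111700 × cos 56.077° ≈ 111700 × 0.5581 = 62337.3 m.
So at most 5e-07° × 62337.3 ≈ 0.0311687 m east–west.
That is 0.0311687 m = 3.1169 cm.

3.1 cm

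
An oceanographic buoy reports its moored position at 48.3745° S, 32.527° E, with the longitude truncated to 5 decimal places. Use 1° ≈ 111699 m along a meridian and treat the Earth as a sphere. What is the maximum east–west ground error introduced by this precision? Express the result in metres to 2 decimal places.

0.74 metres

Truncating at 5 decimal places can drop up to a full unit in the last place, so the longitude may be off by as much as 1e-05°.
One degree of longitude at 48.3745° is 111699 × cos 48.3745° ≈ 111699 × 0.6643 = 74197.1 m.
So at most 1e-05° × 74197.1 ≈ 0.741971 m east–west.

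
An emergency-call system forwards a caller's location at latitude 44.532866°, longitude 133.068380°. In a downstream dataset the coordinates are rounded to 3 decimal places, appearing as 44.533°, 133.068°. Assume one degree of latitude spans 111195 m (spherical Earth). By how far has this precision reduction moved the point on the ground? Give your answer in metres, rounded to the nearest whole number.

34 metres

Δlat = 44.532866 − 44.533 = -0.000134°; Δlon = 133.068380 − 133.068 = +0.000380°.
N–S: -0.000134° × 111195 m/° = -14.9001 m.
East–west at this latitude: 0.000380° × 111195 × cos 44.533° ≈ 0.000380 × 79265 = 30.1207 m.
Hypotenuse of the two orthogonal shifts: √(14.9001² + 30.1207²) = 33.6046 m.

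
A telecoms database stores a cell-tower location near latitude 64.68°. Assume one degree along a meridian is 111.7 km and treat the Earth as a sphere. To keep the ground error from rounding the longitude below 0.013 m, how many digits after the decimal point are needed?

At 64.68° one degree of longitude covers 111700 × cos 64.68° ≈ 111700 × 0.4277 ≈ 47771.1 m.
With N decimal places the half-ulp bound is 0.5·10⁻ᴺ°, or 0.5·10⁻ᴺ × 47771.1 m on the ground.
Need 0.5 × 47771.1 × 10⁻ᴺ ≤ 0.013 → 10⁻ᴺ ≤ 5.443e-07, so N ≥ 6.26.
At 6 places the error can reach 0.0239 m, but 7 places keeps it to 0.00239 m.

7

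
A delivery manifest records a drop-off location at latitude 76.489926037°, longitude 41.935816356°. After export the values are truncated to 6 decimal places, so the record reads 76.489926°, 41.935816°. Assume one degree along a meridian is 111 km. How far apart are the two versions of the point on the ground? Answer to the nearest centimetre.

1 centimetres

Δlat = 76.489926037 − 76.489926 = +0.000000037°; Δlon = 41.935816356 − 41.935816 = +0.000000356°.
N–S: 0.000000037° × 111000 m/° = 0.004107 m.
East–west at this latitude: 0.000000356° × 111000 × cos 76.4899° ≈ 0.000000356 × 25931.4 = 0.00923158 m.
Combined displacement = (0.004107² + 0.00923158²)^½ ≈ 0.0101039 m.
That is 0.0101039 m = 1.0104 cm.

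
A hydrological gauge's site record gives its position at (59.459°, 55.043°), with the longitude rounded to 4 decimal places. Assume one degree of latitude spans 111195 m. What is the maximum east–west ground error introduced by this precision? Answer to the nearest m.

Rounding to 4 decimal places leaves the longitude within ±5e-05° of the true value.
At latitude 59.459° a degree of longitude spans 111195 m × cos 59.459° = 111195 × 0.5082 ≈ 56504.3 m.
Maximum E–W displacement: 5e-05 × 56504.3 = 2.82521 m.

3 m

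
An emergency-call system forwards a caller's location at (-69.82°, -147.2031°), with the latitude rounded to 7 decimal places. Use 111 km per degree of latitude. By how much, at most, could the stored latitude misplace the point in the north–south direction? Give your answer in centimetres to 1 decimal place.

0.6 centimetres

Rounding to 7 decimal places leaves the latitude within ±5e-08° of the true value.
So the N–S error is at most 5e-08 × 111000 = 0.00555 m.
That is 0.00555 m = 0.555 cm.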